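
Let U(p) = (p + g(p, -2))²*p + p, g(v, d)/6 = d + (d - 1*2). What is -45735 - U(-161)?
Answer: 6202675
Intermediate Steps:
g(v, d) = -12 + 12*d (g(v, d) = 6*(d + (d - 1*2)) = 6*(d + (d - 2)) = 6*(d + (-2 + d)) = 6*(-2 + 2*d) = -12 + 12*d)
U(p) = p + p*(-36 + p)² (U(p) = (p + (-12 + 12*(-2)))²*p + p = (p + (-12 - 24))²*p + p = (p - 36)²*p + p = (-36 + p)²*p + p = p*(-36 + p)² + p = p + p*(-36 + p)²)
-45735 - U(-161) = -45735 - (-161)*(1 + (-36 - 161)²) = -45735 - (-161)*(1 + (-197)²) = -45735 - (-161)*(1 + 38809) = -45735 - (-161)*38810 = -45735 - 1*(-6248410) = -45735 + 6248410 = 6202675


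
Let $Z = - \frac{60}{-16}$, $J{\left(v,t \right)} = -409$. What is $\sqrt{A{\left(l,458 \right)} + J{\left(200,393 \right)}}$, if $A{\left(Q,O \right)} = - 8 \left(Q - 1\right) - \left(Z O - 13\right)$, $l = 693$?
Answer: $\frac{i \sqrt{30598}}{2} \approx 87.461 i$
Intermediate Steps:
$Z = \frac{15}{4}$ ($Z = \left(-60\right) \left(- \frac{1}{16}\right) = \frac{15}{4} \approx 3.75$)
$A{\left(Q,O \right)} = 21 - 8 Q - \frac{15 O}{4}$ ($A{\left(Q,O \right)} = - 8 \left(Q - 1\right) - \left(\frac{15 O}{4} - 13\right) = - 8 \left(-1 + Q\right) - \left(-13 + \frac{15 O}{4}\right) = \left(8 - 8 Q\right) - \left(-13 + \frac{15 O}{4}\right) = 21 - 8 Q - \frac{15 O}{4}$)
$\sqrt{A{\left(l,458 \right)} + J{\left(200,393 \right)}} = \sqrt{\left(21 - 5544 - \frac{3435}{2}\right) - 409} = \sqrt{- \frac{14481}{2} - 409} = \sqrt{- \frac{15299}{2}} = \frac{i \sqrt{30598}}{2}$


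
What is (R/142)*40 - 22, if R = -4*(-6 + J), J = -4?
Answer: -762/71 ≈ -10.732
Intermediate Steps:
R = 40 (R = -4*(-6 - 4) = -4*(-10) = 40)
(R/142)*40 - 22 = (40/142)*40 - 22 = (40*(1/142))*40 - 22 = (20/71)*40 - 22 = 800/71 - 22 = -762/71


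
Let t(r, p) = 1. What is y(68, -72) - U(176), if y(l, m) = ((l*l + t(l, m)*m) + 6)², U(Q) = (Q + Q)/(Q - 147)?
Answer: 602485204/29 ≈ 2.0775e+7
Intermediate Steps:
U(Q) = 2*Q/(-147 + Q) (U(Q) = (2*Q)/(-147 + Q) = 2*Q/(-147 + Q))
y(l, m) = (6 + m + l²)² (y(l, m) = ((l*l + 1*m) + 6)² = ((l² + m) + 6)² = ((m + l²) + 6)² = (6 + m + l²)²)
y(68, -72) - U(176) = (6 - 72 + 68²)² - 2*176/(-147 + 176) = (6 - 72 + 4624)² - 2*176/29 = 4558² - 2*176/29 = 20775364 - 1*352/29 = 20775364 - 352/29 = 602485204/29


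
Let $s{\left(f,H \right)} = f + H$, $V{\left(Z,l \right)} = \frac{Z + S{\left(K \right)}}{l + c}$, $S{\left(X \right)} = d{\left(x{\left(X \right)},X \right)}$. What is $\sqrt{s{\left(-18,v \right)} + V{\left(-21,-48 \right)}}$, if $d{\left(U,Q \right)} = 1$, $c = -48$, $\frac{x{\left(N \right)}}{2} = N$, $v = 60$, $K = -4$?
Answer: $\frac{\sqrt{6078}}{12} \approx 6.4968$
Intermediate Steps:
$x{\left(N \right)} = 2 N$
$S{\left(X \right)} = 1$
$V{\left(Z,l \right)} = \frac{1 + Z}{-48 + l}$ ($V{\left(Z,l \right)} = \frac{Z + 1}{l - 48} = \frac{1 + Z}{-48 + l}$)
$s{\left(f,H \right)} = H + f$
$\sqrt{s{\left(-18,v \right)} + V{\left(-21,-48 \right)}} = \sqrt{\left(60 - 18\right) + \frac{1 - 21}{-48 - 48}} = \sqrt{42 + \frac{1}{-96} \left(-20\right)} = \sqrt{42 - - \frac{5}{24}} = \sqrt{42 + \frac{5}{24}} = \sqrt{\frac{1013}{24}} = \frac{\sqrt{6078}}{12}$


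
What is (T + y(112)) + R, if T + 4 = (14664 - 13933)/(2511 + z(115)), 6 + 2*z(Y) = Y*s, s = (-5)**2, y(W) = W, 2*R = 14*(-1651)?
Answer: -90342597/7891 ≈ -11449.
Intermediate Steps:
R = -11557 (R = (14*(-1651))/2 = (1/2)*(-23114) = -11557)
s = 25
z(Y) = -3 + 25*Y/2 (z(Y) = -3 + (Y*25)/2 = -3 + (25*Y)/2 = -3 + 25*Y/2)
T = -30102/7891 (T = -4 + (14664 - 13933)/(2511 + (-3 + (25/2)*115)) = -4 + 731/(2511 + (-3 + 2875/2)) = -4 + 731/(2511 + 2869/2) = -4 + 731/(7891/2) = -4 + 731*(2/7891) = -4 + 1462/7891 = -30102/7891 ≈ -3.8147)
(T + y(112)) + R = (-30102/7891 + 112) - 11557 = 853690/7891 - 11557 = -90342597/7891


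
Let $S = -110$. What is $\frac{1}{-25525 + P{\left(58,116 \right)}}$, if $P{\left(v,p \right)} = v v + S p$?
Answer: $- \frac{1}{34921} \approx -2.8636 \cdot 10^{-5}$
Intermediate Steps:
$P{\left(v,p \right)} = v^{2} - 110 p$ ($P{\left(v,p \right)} = v v - 110 p = v^{2} - 110 p$)
$\frac{1}{-25525 + P{\left(58,116 \right)}} = \frac{1}{-25525 + \left(58^{2} - 12760\right)} = \frac{1}{-25525 + \left(3364 - 12760\right)} = \frac{1}{-25525 - 9396} = \frac{1}{-34921} = - \frac{1}{34921}$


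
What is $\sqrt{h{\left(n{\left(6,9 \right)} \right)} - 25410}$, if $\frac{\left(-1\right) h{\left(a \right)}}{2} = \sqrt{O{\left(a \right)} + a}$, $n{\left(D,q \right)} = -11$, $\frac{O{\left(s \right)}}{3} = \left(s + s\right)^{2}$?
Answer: $\sqrt{-25410 - 2 \sqrt{1441}} \approx 159.64 i$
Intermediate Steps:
$O{\left(s \right)} = 12 s^{2}$ ($O{\left(s \right)} = 3 \left(s + s\right)^{2} = 3 \left(2 s\right)^{2} = 3 \cdot 4 s^{2} = 12 s^{2}$)
$h{\left(a \right)} = - 2 \sqrt{a + 12 a^{2}}$ ($h{\left(a \right)} = - 2 \sqrt{12 a^{2} + a} = - 2 \sqrt{a + 12 a^{2}}$)
$\sqrt{h{\left(n{\left(6,9 \right)} \right)} - 25410} = \sqrt{- 2 \sqrt{- 11 \left(1 + 12 \left(-11\right)\right)} - 25410} = \sqrt{- 2 \sqrt{- 11 \left(1 - 132\right)} - 25410} = \sqrt{- 2 \sqrt{\left(-11\right) \left(-131\right)} - 25410} = \sqrt{- 2 \sqrt{1441} - 25410} = \sqrt{-25410 - 2 \sqrt{1441}}$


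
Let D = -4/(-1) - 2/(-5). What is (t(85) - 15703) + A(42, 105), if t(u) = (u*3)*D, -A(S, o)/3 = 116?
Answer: -14929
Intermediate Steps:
A(S, o) = -348 (A(S, o) = -3*116 = -348)
D = 22/5 (D = -4*(-1) - 2*(-⅕) = 4 + ⅖ = 22/5 ≈ 4.4000)
t(u) = 66*u/5 (t(u) = (u*3)*(22/5) = (3*u)*(22/5) = 66*u/5)
(t(85) - 15703) + A(42, 105) = ((66/5)*85 - 15703) - 348 = (1122 - 15703) - 348 = -14581 - 348 = -14929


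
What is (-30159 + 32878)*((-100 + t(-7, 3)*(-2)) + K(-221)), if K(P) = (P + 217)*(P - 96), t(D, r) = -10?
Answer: 3230172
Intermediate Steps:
K(P) = (-96 + P)*(217 + P) (K(P) = (217 + P)*(-96 + P) = (-96 + P)*(217 + P))
(-30159 + 32878)*((-100 + t(-7, 3)*(-2)) + K(-221)) = (-30159 + 32878)*((-100 - 10*(-2)) + (-20832 + (-221)² + 121*(-221))) = 2719*((-100 + 20) + (-20832 + 48841 - 26741)) = 2719*(-80 + 1268) = 2719*1188 = 3230172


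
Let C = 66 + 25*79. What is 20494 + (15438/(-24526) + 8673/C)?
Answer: 513030481322/25028783 ≈ 20498.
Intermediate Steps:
C = 2041 (C = 66 + 1975 = 2041)
20494 + (15438/(-24526) + 8673/C) = 20494 + (15438/(-24526) + 8673/2041) = 20494 + (15438*(-1/24526) + 8673*(1/2041)) = 20494 + (-7719/12263 + 8673/2041) = 20494 + 90602520/25028783 = 513030481322/25028783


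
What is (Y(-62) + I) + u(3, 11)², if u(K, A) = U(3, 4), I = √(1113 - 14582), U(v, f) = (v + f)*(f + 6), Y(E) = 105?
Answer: 5005 + I*√13469 ≈ 5005.0 + 116.06*I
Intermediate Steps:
U(v, f) = (6 + f)*(f + v) (U(v, f) = (f + v)*(6 + f) = (6 + f)*(f + v))
I = I*√13469 (I = √(-13469) = I*√13469 ≈ 116.06*I)
u(K, A) = 70 (u(K, A) = 4² + 6*4 + 6*3 + 4*3 = 16 + 24 + 18 + 12 = 70)
(Y(-62) + I) + u(3, 11)² = (105 + I*√13469) + 70² = (105 + I*√13469) + 4900 = 5005 + I*√13469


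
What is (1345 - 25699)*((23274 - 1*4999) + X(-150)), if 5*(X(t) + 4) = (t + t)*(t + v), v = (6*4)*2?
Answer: -594018414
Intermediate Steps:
v = 48 (v = 24*2 = 48)
X(t) = -4 + 2*t*(48 + t)/5 (X(t) = -4 + ((t + t)*(t + 48))/5 = -4 + ((2*t)*(48 + t))/5 = -4 + (2*t*(48 + t))/5 = -4 + 2*t*(48 + t)/5)
(1345 - 25699)*((23274 - 1*4999) + X(-150)) = (1345 - 25699)*((23274 - 1*4999) + (-4 + (2/5)*(-150)**2 + (96/5)*(-150))) = -24354*((23274 - 4999) + (-4 + (2/5)*22500 - 2880)) = -24354*(18275 + (-4 + 9000 - 2880)) = -24354*(18275 + 6116) = -24354*24391 = -594018414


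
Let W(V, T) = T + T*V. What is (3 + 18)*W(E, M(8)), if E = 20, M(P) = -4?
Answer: -1764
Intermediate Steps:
(3 + 18)*W(E, M(8)) = (3 + 18)*(-4*(1 + 20)) = 21*(-4*21) = 21*(-84) = -1764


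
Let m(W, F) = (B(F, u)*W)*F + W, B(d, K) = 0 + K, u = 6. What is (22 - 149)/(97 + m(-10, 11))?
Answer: 127/573 ≈ 0.22164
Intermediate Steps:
B(d, K) = K
m(W, F) = W + 6*F*W (m(W, F) = (6*W)*F + W = 6*F*W + W = W + 6*F*W)
(22 - 149)/(97 + m(-10, 11)) = (22 - 149)/(97 - 10*(1 + 6*11)) = -127/(97 - 10*(1 + 66)) = -127/(97 - 10*67) = -127/(97 - 670) = -127/(-573) = -127*(-1/573) = 127/573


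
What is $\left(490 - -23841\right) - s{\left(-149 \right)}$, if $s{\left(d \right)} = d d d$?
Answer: $3332280$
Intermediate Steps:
$s{\left(d \right)} = d^{3}$ ($s{\left(d \right)} = d^{2} d = d^{3}$)
$\left(490 - -23841\right) - s{\left(-149 \right)} = \left(490 - -23841\right) - \left(-149\right)^{3} = \left(490 + 23841\right) - -3307949 = 24331 + 3307949 = 3332280$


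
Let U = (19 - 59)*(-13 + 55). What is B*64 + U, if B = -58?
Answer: -5392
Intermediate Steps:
U = -1680 (U = -40*42 = -1680)
B*64 + U = -58*64 - 1680 = -3712 - 1680 = -5392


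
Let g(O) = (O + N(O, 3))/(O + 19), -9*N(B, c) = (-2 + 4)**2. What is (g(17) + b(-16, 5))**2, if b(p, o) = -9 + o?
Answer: 1315609/104976 ≈ 12.532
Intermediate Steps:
N(B, c) = -4/9 (N(B, c) = -(-2 + 4)**2/9 = -1/9*2**2 = -1/9*4 = -4/9)
g(O) = (-4/9 + O)/(19 + O) (g(O) = (O - 4/9)/(O + 19) = (-4/9 + O)/(19 + O))
(g(17) + b(-16, 5))**2 = ((-4/9 + 17)/(19 + 17) + (-9 + 5))**2 = ((149/9)/36 - 4)**2 = ((1/36)*(149/9) - 4)**2 = (149/324 - 4)**2 = (-1147/324)**2 = 1315609/104976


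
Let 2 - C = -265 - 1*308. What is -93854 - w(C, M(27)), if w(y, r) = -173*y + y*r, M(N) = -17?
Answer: 15396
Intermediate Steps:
C = 575 (C = 2 - (-265 - 1*308) = 2 - (-265 - 308) = 2 - 1*(-573) = 2 + 573 = 575)
w(y, r) = -173*y + r*y
-93854 - w(C, M(27)) = -93854 - 575*(-173 - 17) = -93854 - 575*(-190) = -93854 - 1*(-109250) = -93854 + 109250 = 15396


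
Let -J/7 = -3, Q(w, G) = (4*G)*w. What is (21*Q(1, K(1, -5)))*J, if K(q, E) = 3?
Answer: 5292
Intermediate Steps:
Q(w, G) = 4*G*w
J = 21 (J = -7*(-3) = 21)
(21*Q(1, K(1, -5)))*J = (21*(4*3*1))*21 = (21*12)*21 = 252*21 = 5292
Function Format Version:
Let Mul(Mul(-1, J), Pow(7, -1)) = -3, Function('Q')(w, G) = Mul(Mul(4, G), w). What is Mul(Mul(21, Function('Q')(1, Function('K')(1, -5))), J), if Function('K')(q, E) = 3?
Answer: 5292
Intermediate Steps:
Function('Q')(w, G) = Mul(4, G, w)
J = 21 (J = Mul(-7, -3) = 21)
Mul(Mul(21, Function('Q')(1, Function('K')(1, -5))), J) = Mul(Mul(21, Mul(4, 3, 1)), 21) = Mul(Mul(21, 12), 21) = Mul(252, 21) = 5292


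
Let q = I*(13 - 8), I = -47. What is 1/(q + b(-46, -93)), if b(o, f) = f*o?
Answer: 1/4043 ≈ 0.00024734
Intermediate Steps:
q = -235 (q = -47*(13 - 8) = -47*5 = -235)
1/(q + b(-46, -93)) = 1/(-235 - 93*(-46)) = 1/(-235 + 4278) = 1/4043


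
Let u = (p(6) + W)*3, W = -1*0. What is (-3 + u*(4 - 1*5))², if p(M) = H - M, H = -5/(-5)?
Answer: 144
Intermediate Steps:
H = 1 (H = -5*(-⅕) = 1)
W = 0
p(M) = 1 - M
u = -15 (u = ((1 - 1*6) + 0)*3 = ((1 - 6) + 0)*3 = (-5 + 0)*3 = -5*3 = -15)
(-3 + u*(4 - 1*5))² = (-3 - 15*(4 - 1*5))² = (-3 - 15*(4 - 5))² = (-3 - 15*(-1))² = (-3 + 15)² = 12² = 144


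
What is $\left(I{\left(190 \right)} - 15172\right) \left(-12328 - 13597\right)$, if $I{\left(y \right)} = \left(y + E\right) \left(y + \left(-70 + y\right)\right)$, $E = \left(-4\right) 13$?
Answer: $-715737400$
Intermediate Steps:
$E = -52$
$I{\left(y \right)} = \left(-70 + 2 y\right) \left(-52 + y\right)$ ($I{\left(y \right)} = \left(y - 52\right) \left(y + \left(-70 + y\right)\right) = \left(-52 + y\right) \left(-70 + 2 y\right) = \left(-70 + 2 y\right) \left(-52 + y\right)$)
$\left(I{\left(190 \right)} - 15172\right) \left(-12328 - 13597\right) = \left(\left(3640 - 33060 + 2 \cdot 190^{2}\right) - 15172\right) \left(-12328 - 13597\right) = \left(\left(3640 - 33060 + 2 \cdot 36100\right) - 15172\right) \left(-25925\right) = \left(\left(3640 - 33060 + 72200\right) - 15172\right) \left(-25925\right) = \left(42780 - 15172\right) \left(-25925\right) = 27608 \left(-25925\right) = -715737400$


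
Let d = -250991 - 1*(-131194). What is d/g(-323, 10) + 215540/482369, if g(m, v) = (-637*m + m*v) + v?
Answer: -14132827353/97694675939 ≈ -0.14466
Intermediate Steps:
d = -119797 (d = -250991 + 131194 = -119797)
g(m, v) = v - 637*m + m*v
d/g(-323, 10) + 215540/482369 = -119797/(10 - 637*(-323) - 323*10) + 215540/482369 = -119797/(10 + 205751 - 3230) + 215540*(1/482369) = -119797/202531 + 215540/482369 = -14132827353/97694675939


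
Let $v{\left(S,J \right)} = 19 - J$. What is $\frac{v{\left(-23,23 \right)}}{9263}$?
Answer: $- \frac{4}{9263} \approx -0.00043183$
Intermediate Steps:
$\frac{v{\left(-23,23 \right)}}{9263} = \frac{19 - 23}{9263} = \left(19 - 23\right) \frac{1}{9263} = \left(-4\right) \frac{1}{9263} = - \frac{4}{9263}$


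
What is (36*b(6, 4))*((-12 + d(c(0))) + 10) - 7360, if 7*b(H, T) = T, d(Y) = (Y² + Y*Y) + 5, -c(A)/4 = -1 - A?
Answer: -6640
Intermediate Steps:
c(A) = 4 + 4*A (c(A) = -4*(-1 - A) = 4 + 4*A)
d(Y) = 5 + 2*Y² (d(Y) = (Y² + Y²) + 5 = 2*Y² + 5 = 5 + 2*Y²)
b(H, T) = T/7
(36*b(6, 4))*((-12 + d(c(0))) + 10) - 7360 = (36*((⅐)*4))*((-12 + (5 + 2*(4 + 4*0)²)) + 10) - 7360 = (36*(4/7))*((-12 + (5 + 2*(4 + 0)²)) + 10) - 7360 = 144*((-12 + (5 + 2*4²)) + 10)/7 - 7360 = 144*((-12 + (5 + 2*16)) + 10)/7 - 7360 = 144*((-12 + (5 + 32)) + 10)/7 - 7360 = 144*((-12 + 37) + 10)/7 - 7360 = 144*(25 + 10)/7 - 7360 = (144/7)*35 - 7360 = 720 - 7360 = -6640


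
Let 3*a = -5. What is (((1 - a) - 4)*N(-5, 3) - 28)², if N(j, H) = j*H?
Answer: 64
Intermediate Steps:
N(j, H) = H*j
a = -5/3 (a = (⅓)*(-5) = -5/3 ≈ -1.6667)
(((1 - a) - 4)*N(-5, 3) - 28)² = (((1 - 1*(-5/3)) - 4)*(3*(-5)) - 28)² = (((1 + 5/3) - 4)*(-15) - 28)² = ((8/3 - 4)*(-15) - 28)² = (-4/3*(-15) - 28)² = (20 - 28)² = (-8)² = 64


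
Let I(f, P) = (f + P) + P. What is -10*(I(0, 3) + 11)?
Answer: -170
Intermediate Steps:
I(f, P) = f + 2*P (I(f, P) = (P + f) + P = f + 2*P)
-10*(I(0, 3) + 11) = -10*((0 + 2*3) + 11) = -10*((0 + 6) + 11) = -10*(6 + 11) = -10*17 = -170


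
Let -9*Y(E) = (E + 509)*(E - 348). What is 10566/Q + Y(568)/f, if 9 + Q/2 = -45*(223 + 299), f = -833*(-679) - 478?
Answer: -1201408949/4426655457 ≈ -0.27140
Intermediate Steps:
f = 565129 (f = 565607 - 478 = 565129)
Q = -46998 (Q = -18 + 2*(-45*(223 + 299)) = -18 + 2*(-45*522) = -18 + 2*(-23490) = -18 - 46980 = -46998)
Y(E) = -(-348 + E)*(509 + E)/9 (Y(E) = -(E + 509)*(E - 348)/9 = -(509 + E)*(-348 + E)/9 = -(-348 + E)*(509 + E)/9)
10566/Q + Y(568)/f = 10566/(-46998) + (59044/3 - 161/9*568 - ⅑*568²)/565129 = 10566*(-1/46998) + (59044/3 - 91448/9 - ⅑*322624)*(1/565129) = -587/2611 + (59044/3 - 91448/9 - 322624/9)*(1/565129) = -587/2611 - 78980/3*1/565129 = -587/2611 - 78980/1695387 = -1201408949/4426655457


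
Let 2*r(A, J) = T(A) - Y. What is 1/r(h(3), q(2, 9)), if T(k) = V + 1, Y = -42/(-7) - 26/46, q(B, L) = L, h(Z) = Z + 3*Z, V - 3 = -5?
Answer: -23/74 ≈ -0.31081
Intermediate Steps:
V = -2 (V = 3 - 5 = -2)
h(Z) = 4*Z
Y = 125/23 (Y = -42*(-⅐) - 26*1/46 = 6 - 13/23 = 125/23 ≈ 5.4348)
T(k) = -1 (T(k) = -2 + 1 = -1)
r(A, J) = -74/23 (r(A, J) = (-1 - 1*125/23)/2 = (-1 - 125/23)/2 = (½)*(-148/23) = -74/23)
1/r(h(3), q(2, 9)) = 1/(-74/23) = -23/74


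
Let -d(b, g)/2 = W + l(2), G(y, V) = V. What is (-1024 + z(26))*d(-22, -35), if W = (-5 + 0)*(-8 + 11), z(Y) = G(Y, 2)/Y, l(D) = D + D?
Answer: -292842/13 ≈ -22526.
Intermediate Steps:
l(D) = 2*D
z(Y) = 2/Y
W = -15 (W = -5*3 = -15)
d(b, g) = 22 (d(b, g) = -2*(-15 + 2*2) = -2*(-15 + 4) = -2*(-11) = 22)
(-1024 + z(26))*d(-22, -35) = (-1024 + 2/26)*22 = (-1024 + 2*(1/26))*22 = (-1024 + 1/13)*22 = -13311/13*22 = -292842/13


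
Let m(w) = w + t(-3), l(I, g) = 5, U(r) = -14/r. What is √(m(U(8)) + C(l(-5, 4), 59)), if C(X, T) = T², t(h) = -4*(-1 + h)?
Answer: √13981/2 ≈ 59.121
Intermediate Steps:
t(h) = 4 - 4*h
m(w) = 16 + w (m(w) = w + (4 - 4*(-3)) = w + (4 + 12) = w + 16 = 16 + w)
√(m(U(8)) + C(l(-5, 4), 59)) = √((16 - 14/8) + 59²) = √((16 - 14*⅛) + 3481) = √((16 - 7/4) + 3481) = √(57/4 + 3481) = √(13981/4) = √13981/2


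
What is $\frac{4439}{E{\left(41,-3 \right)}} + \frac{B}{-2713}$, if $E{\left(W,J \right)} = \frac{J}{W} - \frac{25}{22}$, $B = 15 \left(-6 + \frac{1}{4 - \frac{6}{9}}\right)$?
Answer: $- \frac{21725398067}{5919766} \approx -3670.0$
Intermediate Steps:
$B = - \frac{171}{2}$ ($B = 15 \left(-6 + \frac{1}{4 - \frac{2}{3}}\right) = 15 \left(-6 + \frac{1}{\frac{10}{3}}\right) = 15 \left(-6 + \frac{3}{10}\right) = 15 \left(- \frac{57}{10}\right) = - \frac{171}{2} \approx -85.5$)
$E{\left(W,J \right)} = - \frac{25}{22} + \frac{J}{W}$ ($E{\left(W,J \right)} = \frac{J}{W} - \frac{25}{22} = - \frac{25}{22} + \frac{J}{W}$)
$\frac{4439}{E{\left(41,-3 \right)}} + \frac{B}{-2713} = \frac{4439}{- \frac{25}{22} - \frac{3}{41}} - \frac{171}{2 \left(-2713\right)} = \frac{4439}{- \frac{25}{22} - \frac{3}{41}} - - \frac{171}{5426} = \frac{4439}{- \frac{25}{22} - \frac{3}{41}} + \frac{171}{5426} = \frac{4439}{- \frac{1091}{902}} + \frac{171}{5426} = 4439 \left(- \frac{902}{1091}\right) + \frac{171}{5426} = - \frac{4003978}{1091} + \frac{171}{5426} = - \frac{21725398067}{5919766}$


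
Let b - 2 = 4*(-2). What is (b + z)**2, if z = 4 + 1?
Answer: 1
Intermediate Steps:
b = -6 (b = 2 + 4*(-2) = 2 - 8 = -6)
z = 5
(b + z)**2 = (-6 + 5)**2 = (-1)**2 = 1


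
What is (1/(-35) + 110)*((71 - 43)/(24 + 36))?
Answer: 1283/25 ≈ 51.320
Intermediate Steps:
(1/(-35) + 110)*((71 - 43)/(24 + 36)) = (-1/35 + 110)*(28/60) = 3849*(28*(1/60))/35 = (3849/35)*(7/15) = 1283/25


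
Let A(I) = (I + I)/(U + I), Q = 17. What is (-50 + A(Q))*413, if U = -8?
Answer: -171808/9 ≈ -19090.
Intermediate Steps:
A(I) = 2*I/(-8 + I) (A(I) = (I + I)/(-8 + I) = (2*I)/(-8 + I) = 2*I/(-8 + I))
(-50 + A(Q))*413 = (-50 + 2*17/(-8 + 17))*413 = (-50 + 2*17/9)*413 = (-50 + 2*17*(⅑))*413 = (-50 + 34/9)*413 = -416/9*413 = -171808/9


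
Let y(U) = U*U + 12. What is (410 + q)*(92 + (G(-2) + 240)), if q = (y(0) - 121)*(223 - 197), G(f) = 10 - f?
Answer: -833856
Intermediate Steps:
y(U) = 12 + U² (y(U) = U² + 12 = 12 + U²)
q = -2834 (q = ((12 + 0²) - 121)*(223 - 197) = ((12 + 0) - 121)*26 = (12 - 121)*26 = -109*26 = -2834)
(410 + q)*(92 + (G(-2) + 240)) = (410 - 2834)*(92 + ((10 - 1*(-2)) + 240)) = -2424*(92 + ((10 + 2) + 240)) = -2424*(92 + (12 + 240)) = -2424*(92 + 252) = -2424*344 = -833856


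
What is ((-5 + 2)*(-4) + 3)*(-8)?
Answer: -120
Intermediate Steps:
((-5 + 2)*(-4) + 3)*(-8) = (-3*(-4) + 3)*(-8) = (12 + 3)*(-8) = 15*(-8) = -120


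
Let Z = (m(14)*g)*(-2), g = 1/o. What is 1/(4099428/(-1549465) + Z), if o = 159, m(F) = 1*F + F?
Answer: -246364935/738579092 ≈ -0.33357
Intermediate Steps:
m(F) = 2*F (m(F) = F + F = 2*F)
g = 1/159 ≈ 0.0062893
Z = -56/159 (Z = ((2*14)*(1/159))*(-2) = (28*(1/159))*(-2) = (28/159)*(-2) = -56/159 ≈ -0.35220)
1/(4099428/(-1549465) + Z) = 1/(4099428/(-1549465) - 56/159) = 1/(4099428*(-1/1549465) - 56/159) = 1/(-4099428/1549465 - 56/159) = 1/(-738579092/246364935) = -246364935/738579092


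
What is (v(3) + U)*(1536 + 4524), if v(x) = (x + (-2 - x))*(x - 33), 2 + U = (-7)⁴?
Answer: 14901540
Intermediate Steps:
U = 2399 (U = -2 + (-7)⁴ = -2 + 2401 = 2399)
v(x) = 66 - 2*x (v(x) = -2*(-33 + x) = 66 - 2*x)
(v(3) + U)*(1536 + 4524) = ((66 - 2*3) + 2399)*(1536 + 4524) = ((66 - 6) + 2399)*6060 = (60 + 2399)*6060 = 2459*6060 = 14901540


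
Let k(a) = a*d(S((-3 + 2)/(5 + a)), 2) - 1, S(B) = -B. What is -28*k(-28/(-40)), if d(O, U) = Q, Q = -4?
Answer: 532/5 ≈ 106.40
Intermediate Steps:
d(O, U) = -4
k(a) = -1 - 4*a (k(a) = a*(-4) - 1 = -4*a - 1 = -1 - 4*a)
-28*k(-28/(-40)) = -28*(-1 - (-112)/(-40)) = -28*(-1 - (-112)*(-1)/40) = -28*(-1 - 4*7/10) = -28*(-1 - 14/5) = -28*(-19/5) = 532/5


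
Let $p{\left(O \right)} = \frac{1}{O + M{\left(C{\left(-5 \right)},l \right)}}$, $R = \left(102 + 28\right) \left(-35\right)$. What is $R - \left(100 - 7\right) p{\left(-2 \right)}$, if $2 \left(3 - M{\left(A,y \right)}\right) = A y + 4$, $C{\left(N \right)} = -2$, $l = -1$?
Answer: $- \frac{9007}{2} \approx -4503.5$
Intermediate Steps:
$R = -4550$ ($R = 130 \left(-35\right) = -4550$)
$M{\left(A,y \right)} = 1 - \frac{A y}{2}$ ($M{\left(A,y \right)} = 3 - \frac{A y + 4}{2} = 3 - \frac{4 + A y}{2} = 3 - \left(2 + \frac{A y}{2}\right) = 1 - \frac{A y}{2}$)
$p{\left(O \right)} = \frac{1}{O}$ ($p{\left(O \right)} = \frac{1}{O + \left(1 - \left(-1\right) \left(-1\right)\right)} = \frac{1}{O + \left(1 - 1\right)} = \frac{1}{O + 0} = \frac{1}{O}$)
$R - \left(100 - 7\right) p{\left(-2 \right)} = -4550 - \frac{100 - 7}{-2} = -4550 - 93 \left(- \frac{1}{2}\right) = -4550 - - \frac{93}{2} = -4550 + \frac{93}{2} = - \frac{9007}{2}$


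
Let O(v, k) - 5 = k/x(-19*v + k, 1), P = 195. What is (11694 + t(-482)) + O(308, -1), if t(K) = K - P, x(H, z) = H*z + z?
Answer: 64500745/5852 ≈ 11022.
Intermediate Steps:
x(H, z) = z + H*z
t(K) = -195 + K (t(K) = K - 1*195 = K - 195 = -195 + K)
O(v, k) = 5 + k/(1 + k - 19*v) (O(v, k) = 5 + k/((1*(1 + (-19*v + k)))) = 5 + k/((1*(1 + (k - 19*v)))) = 5 + k/((1*(1 + k - 19*v))) = 5 + k/(1 + k - 19*v))
(11694 + t(-482)) + O(308, -1) = (11694 + (-195 - 482)) + (5 - 95*308 + 6*(-1))/(1 - 1 - 19*308) = (11694 - 677) + (5 - 29260 - 6)/(1 - 1 - 5852) = 11017 - 29261/(-5852) = 11017 - 1/5852*(-29261) = 11017 + 29261/5852 = 64500745/5852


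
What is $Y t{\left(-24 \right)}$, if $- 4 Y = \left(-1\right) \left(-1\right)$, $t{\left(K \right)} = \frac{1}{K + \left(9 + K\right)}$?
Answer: $\frac{1}{156} \approx 0.0064103$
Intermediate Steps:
$t{\left(K \right)} = \frac{1}{9 + 2 K}$
$Y = - \frac{1}{4}$ ($Y = - \frac{\left(-1\right) \left(-1\right)}{4} = \left(- \frac{1}{4}\right) 1 = - \frac{1}{4} \approx -0.25$)
$Y t{\left(-24 \right)} = - \frac{1}{4 \left(9 + 2 \left(-24\right)\right)} = - \frac{1}{4 \left(9 - 48\right)} = - \frac{1}{4 \left(-39\right)} = \left(- \frac{1}{4}\right) \left(- \frac{1}{39}\right) = \frac{1}{156}$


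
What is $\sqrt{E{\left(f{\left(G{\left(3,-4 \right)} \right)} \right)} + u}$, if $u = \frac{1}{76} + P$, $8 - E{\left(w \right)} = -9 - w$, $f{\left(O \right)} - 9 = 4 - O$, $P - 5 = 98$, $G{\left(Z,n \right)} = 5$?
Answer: $\frac{3 \sqrt{20539}}{38} \approx 11.314$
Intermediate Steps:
$P = 103$ ($P = 5 + 98 = 103$)
$f{\left(O \right)} = 13 - O$ ($f{\left(O \right)} = 9 - \left(-4 + O\right) = 13 - O$)
$E{\left(w \right)} = 17 + w$ ($E{\left(w \right)} = 8 - \left(-9 - w\right) = 8 + \left(9 + w\right) = 17 + w$)
$u = \frac{7829}{76}$ ($u = \frac{1}{76} + 103 = \frac{7829}{76} \approx 103.01$)
$\sqrt{E{\left(f{\left(G{\left(3,-4 \right)} \right)} \right)} + u} = \sqrt{\left(17 + \left(13 - 5\right)\right) + \frac{7829}{76}} = \sqrt{\left(17 + 8\right) + \frac{7829}{76}} = \sqrt{25 + \frac{7829}{76}} = \sqrt{\frac{9729}{76}} = \frac{3 \sqrt{20539}}{38}$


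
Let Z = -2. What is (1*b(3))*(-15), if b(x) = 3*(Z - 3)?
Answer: 225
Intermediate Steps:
b(x) = -15 (b(x) = 3*(-2 - 3) = 3*(-5) = -15)
(1*b(3))*(-15) = (1*(-15))*(-15) = -15*(-15) = 225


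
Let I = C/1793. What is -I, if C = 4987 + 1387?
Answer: -6374/1793 ≈ -3.5549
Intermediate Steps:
C = 6374
I = 6374/1793 ≈ 3.5549
-I = -1*6374/1793 = -6374/1793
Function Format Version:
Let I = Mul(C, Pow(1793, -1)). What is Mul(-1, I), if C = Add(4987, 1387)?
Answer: Rational(-6374, 1793) ≈ -3.5549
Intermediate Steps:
C = 6374
I = Rational(6374, 1793) (I = Mul(6374, Pow(1793, -1)) = Mul(6374, Rational(1, 1793)) = Rational(6374, 1793) ≈ 3.5549)
Mul(-1, I) = Mul(-1, Rational(6374, 1793)) = Rational(-6374, 1793)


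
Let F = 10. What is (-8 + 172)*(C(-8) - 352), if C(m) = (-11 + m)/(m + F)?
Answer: -59286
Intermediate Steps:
C(m) = (-11 + m)/(10 + m) (C(m) = (-11 + m)/(m + 10) = (-11 + m)/(10 + m))
(-8 + 172)*(C(-8) - 352) = (-8 + 172)*((-11 - 8)/(10 - 8) - 352) = 164*(-19/2 - 352) = 164*(-723/2) = -59286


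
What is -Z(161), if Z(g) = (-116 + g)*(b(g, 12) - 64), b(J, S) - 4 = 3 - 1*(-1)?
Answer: 2520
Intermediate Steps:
b(J, S) = 8 (b(J, S) = 4 + (3 - 1*(-1)) = 4 + (3 + 1) = 4 + 4 = 8)
Z(g) = 6496 - 56*g (Z(g) = (-116 + g)*(8 - 64) = (-116 + g)*(-56) = 6496 - 56*g)
-Z(161) = -(6496 - 56*161) = -(6496 - 9016) = -1*(-2520) = 2520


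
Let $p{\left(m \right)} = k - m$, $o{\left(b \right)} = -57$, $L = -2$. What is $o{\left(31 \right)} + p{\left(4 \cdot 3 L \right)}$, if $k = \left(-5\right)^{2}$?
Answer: $-8$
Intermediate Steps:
$k = 25$
$p{\left(m \right)} = 25 - m$
$o{\left(31 \right)} + p{\left(4 \cdot 3 L \right)} = -57 + \left(25 - 4 \cdot 3 \left(-2\right)\right) = -57 + \left(25 - 12 \left(-2\right)\right) = -57 + \left(25 - -24\right) = -57 + \left(25 + 24\right) = -57 + 49 = -8$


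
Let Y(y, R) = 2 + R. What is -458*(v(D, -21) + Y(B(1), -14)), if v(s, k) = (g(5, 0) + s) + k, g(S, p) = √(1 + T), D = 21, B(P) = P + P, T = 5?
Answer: 5496 - 458*√6 ≈ 4374.1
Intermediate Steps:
B(P) = 2*P
g(S, p) = √6 (g(S, p) = √(1 + 5) = √6)
v(s, k) = k + s + √6 (v(s, k) = (√6 + s) + k = (s + √6) + k = k + s + √6)
-458*(v(D, -21) + Y(B(1), -14)) = -458*((-21 + 21 + √6) + (2 - 14)) = -458*(√6 - 12) = -458*(-12 + √6) = 5496 - 458*√6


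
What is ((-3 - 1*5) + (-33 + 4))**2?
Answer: 1369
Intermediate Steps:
((-3 - 1*5) + (-33 + 4))**2 = ((-3 - 5) - 29)**2 = (-8 - 29)**2 = (-37)**2 = 1369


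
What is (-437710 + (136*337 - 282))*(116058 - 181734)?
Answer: 25755500160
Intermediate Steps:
(-437710 + (136*337 - 282))*(116058 - 181734) = (-437710 + (45832 - 282))*(-65676) = (-437710 + 45550)*(-65676) = -392160*(-65676) = 25755500160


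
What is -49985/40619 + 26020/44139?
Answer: -1149381535/1792882041 ≈ -0.64108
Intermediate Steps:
-49985/40619 + 26020/44139 = -1149381535/1792882041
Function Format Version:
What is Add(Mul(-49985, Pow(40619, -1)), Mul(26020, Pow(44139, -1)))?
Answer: Rational(-1149381535, 1792882041) ≈ -0.64108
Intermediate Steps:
Add(Mul(-49985, Pow(40619, -1)), Mul(26020, Pow(44139, -1))) = Add(Mul(-49985, Rational(1, 40619)), Mul(26020, Rational(1, 44139))) = Add(Rational(-49985, 40619), Rational(26020, 44139)) = Rational(-1149381535, 1792882041)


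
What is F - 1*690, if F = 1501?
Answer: 811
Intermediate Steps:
F - 1*690 = 1501 - 1*690 = 1501 - 690 = 811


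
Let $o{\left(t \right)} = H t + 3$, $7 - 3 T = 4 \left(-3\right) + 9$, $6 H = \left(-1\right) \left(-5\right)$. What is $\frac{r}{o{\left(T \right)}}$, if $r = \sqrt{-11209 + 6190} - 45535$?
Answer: $- \frac{409815}{52} + \frac{9 i \sqrt{5019}}{52} \approx -7881.1 + 12.262 i$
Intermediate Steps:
$H = \frac{5}{6}$ ($H = \frac{\left(-1\right) \left(-5\right)}{6} = \frac{1}{6} \cdot 5 = \frac{5}{6} \approx 0.83333$)
$T = \frac{10}{3}$ ($T = \frac{7}{3} - \frac{4 \left(-3\right) + 9}{3} = \frac{7}{3} - \frac{-12 + 9}{3} = \frac{7}{3} - -1 = \frac{7}{3} + 1 = \frac{10}{3} \approx 3.3333$)
$o{\left(t \right)} = 3 + \frac{5 t}{6}$ ($o{\left(t \right)} = \frac{5 t}{6} + 3 = 3 + \frac{5 t}{6}$)
$r = -45535 + i \sqrt{5019}$ ($r = \sqrt{-5019} - 45535 = i \sqrt{5019} - 45535 = -45535 + i \sqrt{5019} \approx -45535.0 + 70.845 i$)
$\frac{r}{o{\left(T \right)}} = \frac{-45535 + i \sqrt{5019}}{3 + \frac{5}{6} \cdot \frac{10}{3}} = \frac{-45535 + i \sqrt{5019}}{3 + \frac{25}{9}} = \frac{-45535 + i \sqrt{5019}}{\frac{52}{9}} = \left(-45535 + i \sqrt{5019}\right) \frac{9}{52} = - \frac{409815}{52} + \frac{9 i \sqrt{5019}}{52}$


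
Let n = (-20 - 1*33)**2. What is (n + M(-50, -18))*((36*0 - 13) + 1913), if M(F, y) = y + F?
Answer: 5207900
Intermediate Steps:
M(F, y) = F + y
n = 2809 (n = (-20 - 33)**2 = (-53)**2 = 2809)
(n + M(-50, -18))*((36*0 - 13) + 1913) = (2809 + (-50 - 18))*((36*0 - 13) + 1913) = (2809 - 68)*((0 - 13) + 1913) = 2741*(-13 + 1913) = 2741*1900 = 5207900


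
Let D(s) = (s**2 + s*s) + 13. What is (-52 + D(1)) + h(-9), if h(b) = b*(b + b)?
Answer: 125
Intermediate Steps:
h(b) = 2*b**2 (h(b) = b*(2*b) = 2*b**2)
D(s) = 13 + 2*s**2 (D(s) = (s**2 + s**2) + 13 = 2*s**2 + 13 = 13 + 2*s**2)
(-52 + D(1)) + h(-9) = (-52 + (13 + 2*1**2)) + 2*(-9)**2 = (-52 + (13 + 2*1)) + 2*81 = (-52 + (13 + 2)) + 162 = (-52 + 15) + 162 = -37 + 162 = 125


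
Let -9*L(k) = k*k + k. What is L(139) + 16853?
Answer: 132217/9 ≈ 14691.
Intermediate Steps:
L(k) = -k/9 - k²/9 (L(k) = -(k*k + k)/9 = -(k² + k)/9 = -(k + k²)/9 = -k/9 - k²/9)
L(139) + 16853 = -⅑*139*(1 + 139) + 16853 = -⅑*139*140 + 16853 = -19460/9 + 16853 = 132217/9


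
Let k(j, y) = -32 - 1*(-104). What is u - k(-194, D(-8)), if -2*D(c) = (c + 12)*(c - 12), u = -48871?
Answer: -48943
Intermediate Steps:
D(c) = -(-12 + c)*(12 + c)/2 (D(c) = -(c + 12)*(c - 12)/2 = -(12 + c)*(-12 + c)/2 = -(-12 + c)*(12 + c)/2)
k(j, y) = 72 (k(j, y) = -32 + 104 = 72)
u - k(-194, D(-8)) = -48871 - 1*72 = -48871 - 72 = -48943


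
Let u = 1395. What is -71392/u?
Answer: -71392/1395 ≈ -51.177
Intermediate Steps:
-71392/u = -71392/1395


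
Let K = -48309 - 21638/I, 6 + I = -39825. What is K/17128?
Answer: -1924174141/682225368 ≈ -2.8204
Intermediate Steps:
I = -39831 (I = -6 - 39825 = -39831)
K = -1924174141/39831 (K = -48309 - 21638/(-39831) = -48309 - 21638*(-1/39831) = -48309 + 21638/39831 = -1924174141/39831 ≈ -48308.)
K/17128 = -1924174141/39831/17128 = -1924174141/39831*1/17128 = -1924174141/682225368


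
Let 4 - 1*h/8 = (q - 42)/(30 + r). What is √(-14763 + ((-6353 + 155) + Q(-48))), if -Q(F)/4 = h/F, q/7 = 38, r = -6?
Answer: I*√188681/3 ≈ 144.79*I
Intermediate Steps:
q = 266 (q = 7*38 = 266)
h = -128/3 (h = 32 - 8*(266 - 42)/(30 - 6) = 32 - 1792/24 = 32 - 8*28/3 = 32 - 224/3 = -128/3 ≈ -42.667)
Q(F) = 512/(3*F) (Q(F) = -(-512)/(3*F) = 512/(3*F))
√(-14763 + ((-6353 + 155) + Q(-48))) = √(-14763 + ((-6353 + 155) + (512/3)/(-48))) = √(-14763 + (-6198 + (512/3)*(-1/48))) = √(-14763 + (-6198 - 32/9)) = √(-14763 - 55814/9) = √(-188681/9) = I*√188681/3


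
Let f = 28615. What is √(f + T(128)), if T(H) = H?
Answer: √28743 ≈ 169.54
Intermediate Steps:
√(f + T(128)) = √(28615 + 128) = √28743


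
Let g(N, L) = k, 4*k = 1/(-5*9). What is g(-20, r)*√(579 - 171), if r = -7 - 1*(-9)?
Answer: -√102/90 ≈ -0.11222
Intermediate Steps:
r = 2 (r = -7 + 9 = 2)
k = -1/180 (k = (1/(-5*9))/4 = (-⅕*⅑)/4 = (¼)*(-1/45) = -1/180 ≈ -0.0055556)
g(N, L) = -1/180
g(-20, r)*√(579 - 171) = -√(579 - 171)/180 = -√102/90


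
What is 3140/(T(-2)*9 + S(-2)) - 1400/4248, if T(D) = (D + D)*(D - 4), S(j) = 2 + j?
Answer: 45265/3186 ≈ 14.207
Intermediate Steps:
T(D) = 2*D*(-4 + D) (T(D) = (2*D)*(-4 + D) = 2*D*(-4 + D))
3140/(T(-2)*9 + S(-2)) - 1400/4248 = 3140/((2*(-2)*(-4 - 2))*9 + (2 - 2)) - 1400/4248 = 3140/((2*(-2)*(-6))*9 + 0) - 1400*1/4248 = 3140/(24*9 + 0) - 175/531 = 3140/(216 + 0) - 175/531 = 3140/216 - 175/531 = 3140*(1/216) - 175/531 = 785/54 - 175/531 = 45265/3186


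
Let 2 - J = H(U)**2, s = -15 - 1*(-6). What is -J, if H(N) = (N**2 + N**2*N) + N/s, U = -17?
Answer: 1730476639/81 ≈ 2.1364e+7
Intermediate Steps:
s = -9 (s = -15 + 6 = -9)
H(N) = N**2 + N**3 - N/9 (H(N) = (N**2 + N**2*N) + N/(-9) = (N**2 + N**3) + N*(-1/9) = (N**2 + N**3) - N/9 = N**2 + N**3 - N/9)
J = -1730476639/81 (J = 2 - (-17*(-1/9 - 17 + (-17)**2))**2 = 2 - (-17*(-1/9 - 17 + 289))**2 = 2 - (-17*2447/9)**2 = 2 - (-41599/9)**2 = 2 - 1*1730476801/81 = 2 - 1730476801/81 = -1730476639/81 ≈ -2.1364e+7)
-J = -1*(-1730476639/81) = 1730476639/81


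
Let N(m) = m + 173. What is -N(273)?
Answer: -446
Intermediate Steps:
N(m) = 173 + m
-N(273) = -(173 + 273) = -1*446 = -446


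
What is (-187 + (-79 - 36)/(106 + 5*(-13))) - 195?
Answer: -15777/41 ≈ -384.80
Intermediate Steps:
(-187 + (-79 - 36)/(106 + 5*(-13))) - 195 = (-187 - 115/(106 - 65)) - 195 = (-187 - 115/41) - 195 = -7782/41 - 195 = -15777/41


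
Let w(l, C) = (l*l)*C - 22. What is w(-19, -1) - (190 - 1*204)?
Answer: -369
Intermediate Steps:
w(l, C) = -22 + C*l² (w(l, C) = l²*C - 22 = C*l² - 22 = -22 + C*l²)
w(-19, -1) - (190 - 1*204) = (-22 - 1*(-19)²) - (190 - 1*204) = (-22 - 1*361) - (190 - 204) = (-22 - 361) - 1*(-14) = -383 + 14 = -369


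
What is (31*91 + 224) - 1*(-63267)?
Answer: 66312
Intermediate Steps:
(31*91 + 224) - 1*(-63267) = (2821 + 224) + 63267 = 3045 + 63267 = 66312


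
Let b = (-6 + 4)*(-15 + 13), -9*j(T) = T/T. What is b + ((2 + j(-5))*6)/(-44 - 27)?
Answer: 818/213 ≈ 3.8404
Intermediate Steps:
j(T) = -⅑ (j(T) = -T/(9*T) = -⅑*1 = -⅑)
b = 4 (b = -2*(-2) = 4)
b + ((2 + j(-5))*6)/(-44 - 27) = 4 + ((2 - ⅑)*6)/(-44 - 27) = 4 + ((17/9)*6)/(-71) = 4 - 1/71*34/3 = 4 - 34/213 = 818/213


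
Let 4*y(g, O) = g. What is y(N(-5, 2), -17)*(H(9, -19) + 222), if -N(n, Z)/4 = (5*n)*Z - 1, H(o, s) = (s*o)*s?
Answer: 177021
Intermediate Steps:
H(o, s) = o*s² (H(o, s) = (o*s)*s = o*s²)
N(n, Z) = 4 - 20*Z*n (N(n, Z) = -4*((5*n)*Z - 1) = -4*(5*Z*n - 1) = -4*(-1 + 5*Z*n) = 4 - 20*Z*n)
y(g, O) = g/4
y(N(-5, 2), -17)*(H(9, -19) + 222) = ((4 - 20*2*(-5))/4)*(9*(-19)² + 222) = ((4 + 200)/4)*(9*361 + 222) = ((¼)*204)*(3249 + 222) = 51*3471 = 177021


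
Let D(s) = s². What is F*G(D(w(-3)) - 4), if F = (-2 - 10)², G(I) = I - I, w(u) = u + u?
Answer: 0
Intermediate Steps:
w(u) = 2*u
G(I) = 0
F = 144 (F = (-12)² = 144)
F*G(D(w(-3)) - 4) = 144*0 = 0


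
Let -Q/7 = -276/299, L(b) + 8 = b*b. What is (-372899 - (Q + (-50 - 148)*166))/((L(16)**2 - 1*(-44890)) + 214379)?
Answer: -4420487/4170049 ≈ -1.0601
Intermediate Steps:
L(b) = -8 + b**2 (L(b) = -8 + b*b = -8 + b**2)
Q = 84/13 (Q = -(-1932)/299 = -7*(-12/13) = 84/13 ≈ 6.4615)
(-372899 - (Q + (-50 - 148)*166))/((L(16)**2 - 1*(-44890)) + 214379) = (-372899 - (84/13 + (-50 - 148)*166))/(((-8 + 16**2)**2 - 1*(-44890)) + 214379) = (-372899 - (84/13 - 198*166))/(((-8 + 256)**2 + 44890) + 214379) = (-372899 - (84/13 - 32868))/((248**2 + 44890) + 214379) = (-372899 - 1*(-427200/13))/((61504 + 44890) + 214379) = (-372899 + 427200/13)/(106394 + 214379) = -4420487/13/320773 = -4420487/13*1/320773 = -4420487/4170049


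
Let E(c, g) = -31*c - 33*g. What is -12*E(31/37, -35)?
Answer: -501288/37 ≈ -13548.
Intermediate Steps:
E(c, g) = -33*g - 31*c
-12*E(31/37, -35) = -12*(-33*(-35) - 961/37) = -12*(1155 - 961/37) = -12*41774/37 = -501288/37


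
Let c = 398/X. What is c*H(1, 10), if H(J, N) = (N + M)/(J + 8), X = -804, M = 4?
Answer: -1393/1809 ≈ -0.77004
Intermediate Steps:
H(J, N) = (4 + N)/(8 + J) (H(J, N) = (N + 4)/(J + 8) = (4 + N)/(8 + J))
c = -199/402 (c = 398/(-804) = 398*(-1/804) = -199/402 ≈ -0.49502)
c*H(1, 10) = -199*(4 + 10)/(402*(8 + 1)) = -199*14/(402*9) = -199*14/3618 = -199/402*14/9 = -1393/1809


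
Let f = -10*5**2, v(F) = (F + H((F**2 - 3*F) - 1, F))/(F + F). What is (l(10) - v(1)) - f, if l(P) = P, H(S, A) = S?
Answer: 261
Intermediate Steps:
v(F) = (-1 + F**2 - 2*F)/(2*F) (v(F) = (F + ((F**2 - 3*F) - 1))/(F + F) = (F + (-1 + F**2 - 3*F))/((2*F)) = (-1 + F**2 - 2*F)*(1/(2*F)) = (-1 + F**2 - 2*F)/(2*F))
f = -250 (f = -10*25 = -250)
(l(10) - v(1)) - f = (10 - (-1 + (1/2)*1 - 1/2/1)) - 1*(-250) = (10 - (-1 + 1/2 - 1/2*1)) + 250 = (10 - (-1 + 1/2 - 1/2)) + 250 = (10 - 1*(-1)) + 250 = (10 + 1) + 250 = 11 + 250 = 261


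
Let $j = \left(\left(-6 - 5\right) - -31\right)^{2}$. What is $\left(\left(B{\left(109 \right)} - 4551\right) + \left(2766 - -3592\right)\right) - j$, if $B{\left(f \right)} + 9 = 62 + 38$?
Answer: $1498$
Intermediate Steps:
$B{\left(f \right)} = 91$ ($B{\left(f \right)} = -9 + \left(62 + 38\right) = -9 + 100 = 91$)
$j = 400$ ($j = \left(\left(-6 - 5\right) + 31\right)^{2} = \left(-11 + 31\right)^{2} = 20^{2} = 400$)
$\left(\left(B{\left(109 \right)} - 4551\right) + \left(2766 - -3592\right)\right) - j = \left(\left(91 - 4551\right) + \left(2766 - -3592\right)\right) - 400 = \left(-4460 + \left(2766 + 3592\right)\right) - 400 = \left(-4460 + 6358\right) - 400 = 1898 - 400 = 1498$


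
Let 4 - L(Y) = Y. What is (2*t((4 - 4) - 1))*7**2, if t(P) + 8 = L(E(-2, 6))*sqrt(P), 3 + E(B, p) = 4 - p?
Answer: -784 + 882*I ≈ -784.0 + 882.0*I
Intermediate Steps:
E(B, p) = 1 - p (E(B, p) = -3 + (4 - p) = 1 - p)
L(Y) = 4 - Y
t(P) = -8 + 9*sqrt(P) (t(P) = -8 + (4 - (1 - 1*6))*sqrt(P) = -8 + (4 - (1 - 6))*sqrt(P) = -8 + (4 - 1*(-5))*sqrt(P) = -8 + (4 + 5)*sqrt(P) = -8 + 9*sqrt(P))
(2*t((4 - 4) - 1))*7**2 = (2*(-8 + 9*sqrt((4 - 4) - 1)))*7**2 = (2*(-8 + 9*sqrt(0 - 1)))*49 = (2*(-8 + 9*sqrt(-1)))*49 = (2*(-8 + 9*I))*49 = (-16 + 18*I)*49 = -784 + 882*I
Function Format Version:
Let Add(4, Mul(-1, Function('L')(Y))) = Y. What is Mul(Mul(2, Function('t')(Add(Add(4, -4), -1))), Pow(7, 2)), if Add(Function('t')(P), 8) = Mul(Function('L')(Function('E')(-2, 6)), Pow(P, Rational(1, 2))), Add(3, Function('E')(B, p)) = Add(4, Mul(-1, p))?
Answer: Add(-784, Mul(882, I)) ≈ Add(-784.00, Mul(882.00, I))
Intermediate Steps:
Function('E')(B, p) = Add(1, Mul(-1, p)) (Function('E')(B, p) = Add(-3, Add(4, Mul(-1, p))) = Add(1, Mul(-1, p)))
Function('L')(Y) = Add(4, Mul(-1, Y))
Function('t')(P) = Add(-8, Mul(9, Pow(P, Rational(1, 2)))) (Function('t')(P) = Add(-8, Mul(Add(4, Mul(-1, Add(1, Mul(-1, 6)))), Pow(P, Rational(1, 2)))) = Add(-8, Mul(Add(4, Mul(-1, Add(1, -6))), Pow(P, Rational(1, 2)))) = Add(-8, Mul(Add(4, Mul(-1, -5)), Pow(P, Rational(1, 2)))) = Add(-8, Mul(Add(4, 5), Pow(P, Rational(1, 2)))) = Add(-8, Mul(9, Pow(P, Rational(1, 2)))))
Mul(Mul(2, Function('t')(Add(Add(4, -4), -1))), Pow(7, 2)) = Mul(Mul(2, Add(-8, Mul(9, Pow(Add(Add(4, -4), -1), Rational(1, 2))))), Pow(7, 2)) = Mul(Mul(2, Add(-8, Mul(9, Pow(Add(0, -1), Rational(1, 2))))), 49) = Mul(Mul(2, Add(-8, Mul(9, Pow(-1, Rational(1, 2))))), 49) = Mul(Mul(2, Add(-8, Mul(9, I))), 49) = Mul(Add(-16, Mul(18, I)), 49) = Add(-784, Mul(882, I))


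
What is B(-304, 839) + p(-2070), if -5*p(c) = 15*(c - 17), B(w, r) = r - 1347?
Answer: 5753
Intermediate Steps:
B(w, r) = -1347 + r
p(c) = 51 - 3*c (p(c) = -3*(c - 17) = -3*(-17 + c) = -(-255 + 15*c)/5 = 51 - 3*c)
B(-304, 839) + p(-2070) = (-1347 + 839) + (51 - 3*(-2070)) = -508 + (51 + 6210) = -508 + 6261 = 5753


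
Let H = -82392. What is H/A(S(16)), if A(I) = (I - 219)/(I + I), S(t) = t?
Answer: 2636544/203 ≈ 12988.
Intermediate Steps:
A(I) = (-219 + I)/(2*I) (A(I) = (-219 + I)/((2*I)) = (-219 + I)*(1/(2*I)) = (-219 + I)/(2*I))
H/A(S(16)) = -82392*32/(-219 + 16) = -82392/((½)*(1/16)*(-203)) = -82392/(-203/32) = -82392*(-32/203) = 2636544/203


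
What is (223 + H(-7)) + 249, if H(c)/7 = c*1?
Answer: 423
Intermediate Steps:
H(c) = 7*c (H(c) = 7*(c*1) = 7*c)
(223 + H(-7)) + 249 = (223 + 7*(-7)) + 249 = (223 - 49) + 249 = 174 + 249 = 423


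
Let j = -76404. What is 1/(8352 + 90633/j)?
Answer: 25468/212678525 ≈ 0.00011975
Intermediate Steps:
1/(8352 + 90633/j) = 1/(8352 + 90633/(-76404)) = 1/(8352 + 90633*(-1/76404)) = 1/(8352 - 30211/25468) = 1/(212678525/25468) = 25468/212678525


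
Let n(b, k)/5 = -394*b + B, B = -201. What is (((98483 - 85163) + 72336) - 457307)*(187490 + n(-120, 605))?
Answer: -157165633135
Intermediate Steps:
n(b, k) = -1005 - 1970*b (n(b, k) = 5*(-394*b - 201) = 5*(-201 - 394*b) = -1005 - 1970*b)
(((98483 - 85163) + 72336) - 457307)*(187490 + n(-120, 605)) = (((98483 - 85163) + 72336) - 457307)*(187490 + (-1005 - 1970*(-120))) = ((13320 + 72336) - 457307)*(187490 + (-1005 + 236400)) = (85656 - 457307)*(187490 + 235395) = -371651*422885 = -157165633135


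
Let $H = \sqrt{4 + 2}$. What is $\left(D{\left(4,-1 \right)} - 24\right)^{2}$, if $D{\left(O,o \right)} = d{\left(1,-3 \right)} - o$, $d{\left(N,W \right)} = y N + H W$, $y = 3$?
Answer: $454 + 120 \sqrt{6} \approx 747.94$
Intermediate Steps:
$H = \sqrt{6} \approx 2.4495$
$d{\left(N,W \right)} = 3 N + W \sqrt{6}$ ($d{\left(N,W \right)} = 3 N + \sqrt{6} W = 3 N + W \sqrt{6}$)
$D{\left(O,o \right)} = 3 - o - 3 \sqrt{6}$ ($D{\left(O,o \right)} = \left(3 \cdot 1 - 3 \sqrt{6}\right) - o = \left(3 - 3 \sqrt{6}\right) - o = 3 - o - 3 \sqrt{6}$)
$\left(D{\left(4,-1 \right)} - 24\right)^{2} = \left(\left(3 - -1 - 3 \sqrt{6}\right) - 24\right)^{2} = \left(\left(3 + 1 - 3 \sqrt{6}\right) - 24\right)^{2} = \left(\left(4 - 3 \sqrt{6}\right) - 24\right)^{2} = \left(-20 - 3 \sqrt{6}\right)^{2}$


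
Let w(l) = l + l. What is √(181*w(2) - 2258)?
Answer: I*√1534 ≈ 39.166*I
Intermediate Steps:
w(l) = 2*l
√(181*w(2) - 2258) = √(181*(2*2) - 2258) = √(181*4 - 2258) = √(724 - 2258) = √(-1534) = I*√1534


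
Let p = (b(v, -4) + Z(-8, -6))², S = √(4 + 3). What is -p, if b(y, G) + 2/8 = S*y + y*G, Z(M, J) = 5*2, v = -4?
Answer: -12401/16 + 206*√7 ≈ -230.04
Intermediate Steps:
S = √7 ≈ 2.6458
Z(M, J) = 10
b(y, G) = -¼ + G*y + y*√7 (b(y, G) = -¼ + (√7*y + y*G) = -¼ + (y*√7 + G*y) = -¼ + (G*y + y*√7) = -¼ + G*y + y*√7)
p = (103/4 - 4*√7)² (p = ((-¼ - 4*(-4) - 4*√7) + 10)² = ((-¼ + 16 - 4*√7) + 10)² = ((63/4 - 4*√7) + 10)² = (103/4 - 4*√7)² ≈ 230.04)
-p = -(12401/16 - 206*√7) = -12401/16 + 206*√7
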